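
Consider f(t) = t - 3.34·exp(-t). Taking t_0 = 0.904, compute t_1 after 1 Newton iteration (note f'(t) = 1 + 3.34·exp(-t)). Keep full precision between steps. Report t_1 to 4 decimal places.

Newton update: t ← t − f(t)/f'(t).
t_0 = 0.904000: f = -0.448522, f' = 2.352522 → t_1 = 0.904000 - (-0.448522)/(2.352522) = 1.094656

1.0947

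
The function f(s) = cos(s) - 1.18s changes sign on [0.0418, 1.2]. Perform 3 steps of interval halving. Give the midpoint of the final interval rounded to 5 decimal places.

f(0.041800) = 0.949803, f(1.200000) = -1.053642 (opposite signs)
step 1: m = 0.620900, f(m) = 0.080693 > 0 → root in [0.620900, 1.200000]
step 2: m = 0.910450, f(m) = -0.460941 < 0 → root in [0.620900, 0.910450]
step 3: m = 0.765675, f(m) = -0.182582 < 0 → root in [0.620900, 0.765675]
Midpoint of [0.620900, 0.765675] = 0.693288

0.69329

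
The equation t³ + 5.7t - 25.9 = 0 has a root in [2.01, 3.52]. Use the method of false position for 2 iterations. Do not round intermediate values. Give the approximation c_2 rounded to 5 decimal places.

f(2.010000) = -6.322399, f(3.520000) = 37.778208
step 1: c = 2.226478, f(c) = -2.171964 < 0 → new bracket [2.226478, 3.520000]
step 2: c = 2.296803, f(c) = -0.691890 < 0 → new bracket [2.296803, 3.520000]

2.29680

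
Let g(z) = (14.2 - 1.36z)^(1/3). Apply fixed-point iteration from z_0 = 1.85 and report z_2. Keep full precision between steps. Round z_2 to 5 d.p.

2.23163

z_1 = g(1.850000) = 2.269153
z_2 = g(2.269153) = 2.231633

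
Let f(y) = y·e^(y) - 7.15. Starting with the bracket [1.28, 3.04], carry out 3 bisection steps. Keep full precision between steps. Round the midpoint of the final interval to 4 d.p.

1.6100

f(1.280000) = -2.546301, f(3.040000) = 56.401939 (opposite signs)
step 1: m = 2.160000, f(m) = 11.579657 > 0 → root in [1.280000, 2.160000]
step 2: m = 1.720000, f(m) = 2.455389 > 0 → root in [1.280000, 1.720000]
step 3: m = 1.500000, f(m) = -0.427466 < 0 → root in [1.500000, 1.720000]
Midpoint of [1.500000, 1.720000] = 1.610000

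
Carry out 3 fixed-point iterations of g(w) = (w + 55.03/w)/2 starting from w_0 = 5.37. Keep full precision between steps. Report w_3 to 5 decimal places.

w_1 = g(5.370000) = 7.808836
w_2 = g(7.808836) = 7.427991
w_3 = g(7.427991) = 7.418227

7.41823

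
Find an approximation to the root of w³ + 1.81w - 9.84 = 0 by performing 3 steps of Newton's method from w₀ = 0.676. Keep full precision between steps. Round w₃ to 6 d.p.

Newton update: w ← w − f(w)/f'(w).
f'(w) = 3w² + 1.81
w_0 = 0.676000: f = -8.307524, f' = 3.180928 → w_1 = 0.676000 - (-8.307524)/(3.180928) = 3.287667
w_1 = 3.287667: f = 31.646257, f' = 34.236260 → w_2 = 3.287667 - (31.646257)/(34.236260) = 2.363318
w_2 = 2.363318: f = 7.637374, f' = 18.565812 → w_3 = 2.363318 - (7.637374)/(18.565812) = 1.951950

1.951950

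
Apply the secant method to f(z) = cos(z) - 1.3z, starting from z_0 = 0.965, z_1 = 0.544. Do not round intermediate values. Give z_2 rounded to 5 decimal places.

0.61898

f(z_0) = -0.685083, f(z_1) = 0.148445
z_2 = 0.544000 - (0.148445)·(0.544000 - 0.965000)/(0.148445 - (-0.685083)) = 0.618977; f(z_2) = 0.009802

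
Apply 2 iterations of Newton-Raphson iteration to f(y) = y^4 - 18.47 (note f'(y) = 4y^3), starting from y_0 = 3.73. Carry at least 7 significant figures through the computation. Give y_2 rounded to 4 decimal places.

y_0 = 3.730000: f = 175.098786, f' = 207.580468 → y_1 = 3.730000 - (175.098786)/(207.580468) = 2.886478
y_1 = 2.886478: f = 50.948101, f' = 96.197667 → y_2 = 2.886478 - (50.948101)/(96.197667) = 2.356859

2.3569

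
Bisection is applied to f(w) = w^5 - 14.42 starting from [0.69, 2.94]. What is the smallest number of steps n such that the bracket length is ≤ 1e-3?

12

Initial width b − a = 2.94 − 0.69 = 2.250000.
After n steps the width is (b−a)/2^n; need (b−a)/2^n ≤ 1e-3.
So n ≥ log₂(2.250000/1e-3) = log₂(2250.0000) ≈ 11.1357.
Hence n = 12.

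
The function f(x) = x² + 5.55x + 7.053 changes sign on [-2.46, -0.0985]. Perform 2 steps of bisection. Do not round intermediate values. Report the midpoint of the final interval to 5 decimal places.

-2.16481

f(-2.460000) = -0.548400, f(-0.098500) = 6.516027 (opposite signs)
step 1: m = -1.279250, f(m) = 1.589643 > 0 → root in [-2.460000, -1.279250]
step 2: m = -1.869625, f(m) = 0.172079 > 0 → root in [-2.460000, -1.869625]
Midpoint of [-2.460000, -1.869625] = -2.164813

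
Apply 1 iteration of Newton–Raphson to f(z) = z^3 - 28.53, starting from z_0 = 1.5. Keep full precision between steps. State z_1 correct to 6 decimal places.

5.226667

f'(z) = 3z^2
z_0 = 1.500000: f = -25.155000, f' = 6.750000 → z_1 = 1.500000 - (-25.155000)/(6.750000) = 5.226667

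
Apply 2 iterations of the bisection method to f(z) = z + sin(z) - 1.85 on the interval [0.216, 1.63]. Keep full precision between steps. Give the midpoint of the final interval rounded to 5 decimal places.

1.09975

f(0.216000) = -1.419676, f(1.630000) = 0.778248 (opposite signs)
step 1: m = 0.923000, f(m) = -0.129585 < 0 → root in [0.923000, 1.630000]
step 2: m = 1.276500, f(m) = 0.383506 > 0 → root in [0.923000, 1.276500]
Midpoint of [0.923000, 1.276500] = 1.099750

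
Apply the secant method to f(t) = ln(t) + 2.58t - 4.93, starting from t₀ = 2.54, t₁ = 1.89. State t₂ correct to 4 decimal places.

f(t_0) = 2.555364, f(t_1) = 0.582777
t_2 = 1.890000 - (0.582777)·(1.890000 - 2.540000)/(0.582777 - (2.555364)) = 1.697965; f(t_2) = -0.019818

1.6980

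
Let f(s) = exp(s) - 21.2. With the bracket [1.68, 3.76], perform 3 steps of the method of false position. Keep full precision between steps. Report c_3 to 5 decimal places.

3.00152

f(1.680000) = -15.834444, f(3.760000) = 21.748426
step 1: c = 2.556347, f(c) = -8.311348 < 0 → new bracket [2.556347, 3.760000]
step 2: c = 2.889150, f(c) = -3.221978 < 0 → new bracket [2.889150, 3.760000]
step 3: c = 3.001517, f(c) = -1.083962 < 0 → new bracket [3.001517, 3.760000]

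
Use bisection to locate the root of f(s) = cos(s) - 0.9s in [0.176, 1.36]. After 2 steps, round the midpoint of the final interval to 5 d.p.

f(0.176000) = 0.826152, f(1.360000) = -1.014761 (opposite signs)
step 1: m = 0.768000, f(m) = 0.028102 > 0 → root in [0.768000, 1.360000]
step 2: m = 1.064000, f(m) = -0.472221 < 0 → root in [0.768000, 1.064000]
Midpoint of [0.768000, 1.064000] = 0.916000

0.91600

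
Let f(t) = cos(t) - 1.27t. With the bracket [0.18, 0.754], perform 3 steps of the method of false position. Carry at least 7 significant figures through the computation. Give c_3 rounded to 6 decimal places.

0.634252

f(0.180000) = 0.755244, f(0.754000) = -0.228624
step 1: c = 0.620618, f(c) = 0.025334 > 0 → new bracket [0.620618, 0.754000]
step 2: c = 0.633924, f(c) = 0.000626 > 0 → new bracket [0.633924, 0.754000]
step 3: c = 0.634252, f(c) = 0.000015 > 0 → new bracket [0.634252, 0.754000]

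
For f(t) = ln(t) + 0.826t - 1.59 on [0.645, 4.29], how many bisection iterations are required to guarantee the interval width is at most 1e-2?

9

Initial width b − a = 4.29 − 0.645 = 3.645000.
After n steps the width is (b−a)/2^n; need (b−a)/2^n ≤ 1e-2.
So n ≥ log₂(3.645000/1e-2) = log₂(364.5000) ≈ 8.5098.
Hence n = 9.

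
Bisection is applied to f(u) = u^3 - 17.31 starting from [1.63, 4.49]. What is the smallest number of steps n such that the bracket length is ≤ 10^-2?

9

Initial width b − a = 4.49 − 1.63 = 2.860000.
After n steps the width is (b−a)/2^n; need (b−a)/2^n ≤ 10^-2.
So n ≥ log₂(2.860000/10^-2) = log₂(286.0000) ≈ 8.1599.
Hence n = 9.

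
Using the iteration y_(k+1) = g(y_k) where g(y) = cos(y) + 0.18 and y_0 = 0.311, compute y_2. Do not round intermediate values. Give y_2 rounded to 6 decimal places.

y_1 = g(0.311000) = 1.132028
y_2 = g(1.132028) = 0.604825

0.604825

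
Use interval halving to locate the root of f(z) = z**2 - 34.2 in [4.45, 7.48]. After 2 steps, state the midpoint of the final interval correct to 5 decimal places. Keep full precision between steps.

f(4.450000) = -14.397500, f(7.480000) = 21.750400 (opposite signs)
step 1: m = 5.965000, f(m) = 1.381225 > 0 → root in [4.450000, 5.965000]
step 2: m = 5.207500, f(m) = -7.081944 < 0 → root in [5.207500, 5.965000]
Midpoint of [5.207500, 5.965000] = 5.586250

5.58625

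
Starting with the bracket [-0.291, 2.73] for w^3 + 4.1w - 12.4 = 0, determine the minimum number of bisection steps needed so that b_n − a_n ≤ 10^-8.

29

Initial width b − a = 2.73 − -0.291 = 3.021000.
After n steps the width is (b−a)/2^n; need (b−a)/2^n ≤ 10^-8.
So n ≥ log₂(3.021000/10^-8) = log₂(302100000.0000) ≈ 28.1705.
Hence n = 29.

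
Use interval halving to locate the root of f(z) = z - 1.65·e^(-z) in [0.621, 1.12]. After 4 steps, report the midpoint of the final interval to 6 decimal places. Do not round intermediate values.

f(0.621000) = -0.265721, f(1.120000) = 0.581638 (opposite signs)
step 1: m = 0.870500, f(m) = 0.179575 > 0 → root in [0.621000, 0.870500]
step 2: m = 0.745750, f(m) = -0.036974 < 0 → root in [0.745750, 0.870500]
step 3: m = 0.808125, f(m) = 0.072732 > 0 → root in [0.745750, 0.808125]
step 4: m = 0.776938, f(m) = 0.018248 > 0 → root in [0.745750, 0.776938]
Midpoint of [0.745750, 0.776938] = 0.761344

0.761344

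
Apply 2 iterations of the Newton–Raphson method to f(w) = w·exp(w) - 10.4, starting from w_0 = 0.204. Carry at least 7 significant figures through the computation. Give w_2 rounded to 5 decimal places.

f'(w) = (w + 1)·exp(w)
w_0 = 0.204000: f = -10.149835, f' = 1.476463 → w_1 = 0.204000 - (-10.149835)/(1.476463) = 7.078426
w_1 = 7.078426: f = 8385.320038, f' = 9581.819924 → w_2 = 7.078426 - (8385.320038)/(9581.819924) = 6.203298

6.20330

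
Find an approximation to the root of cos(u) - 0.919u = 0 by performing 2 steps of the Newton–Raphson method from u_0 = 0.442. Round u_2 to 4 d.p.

0.7766

f'(u) = -sin(u) - 0.919
u_0 = 0.442000: f = 0.497700, f' = -1.346748 → u_1 = 0.442000 - (0.497700)/(-1.346748) = 0.811557
u_1 = 0.811557: f = -0.057451, f' = -1.644360 → u_2 = 0.811557 - (-0.057451)/(-1.644360) = 0.776619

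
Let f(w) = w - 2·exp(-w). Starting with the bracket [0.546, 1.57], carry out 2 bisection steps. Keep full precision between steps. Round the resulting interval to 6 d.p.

[0.802000, 1.058000]

f(0.546000) = -0.612524, f(1.570000) = 1.153910 (opposite signs)
step 1: m = 1.058000, f(m) = 0.363701 > 0 → root in [0.546000, 1.058000]
step 2: m = 0.802000, f(m) = -0.094862 < 0 → root in [0.802000, 1.058000]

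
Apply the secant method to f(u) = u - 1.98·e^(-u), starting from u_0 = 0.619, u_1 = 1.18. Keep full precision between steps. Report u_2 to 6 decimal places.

0.865251

f(u_0) = -0.447196, f(u_1) = 0.571588
u_2 = 1.180000 - (0.571588)·(1.180000 - 0.619000)/(0.571588 - (-0.447196)) = 0.865251; f(u_2) = 0.031779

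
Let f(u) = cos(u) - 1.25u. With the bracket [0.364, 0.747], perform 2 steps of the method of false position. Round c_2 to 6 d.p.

f(0.364000) = 0.479480, f(0.747000) = -0.200020
step 1: c = 0.634259, f(c) = 0.012687 > 0 → new bracket [0.634259, 0.747000]
step 2: c = 0.640984, f(c) = 0.000278 > 0 → new bracket [0.640984, 0.747000]

0.640984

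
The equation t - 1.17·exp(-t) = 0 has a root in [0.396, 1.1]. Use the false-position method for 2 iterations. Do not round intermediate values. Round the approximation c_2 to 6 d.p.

0.626696

False-position update: c = (a·f(b) − b·f(a))/(f(b) − f(a)); replace the endpoint whose sign matches f(c).
f(0.396000) = -0.391418, f(1.100000) = 0.710541
step 1: c = 0.646062, f(c) = 0.032859 > 0 → new bracket [0.396000, 0.646062]
step 2: c = 0.626696, f(c) = 0.001501 > 0 → new bracket [0.396000, 0.626696]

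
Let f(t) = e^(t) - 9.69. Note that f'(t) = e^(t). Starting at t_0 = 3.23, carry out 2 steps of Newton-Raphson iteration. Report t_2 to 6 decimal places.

2.323506

t_0 = 3.230000: f = 15.589657, f' = 25.279657 → t_1 = 3.230000 - (15.589657)/(25.279657) = 2.613312
t_1 = 2.613312: f = 3.954168, f' = 13.644168 → t_2 = 2.613312 - (3.954168)/(13.644168) = 2.323506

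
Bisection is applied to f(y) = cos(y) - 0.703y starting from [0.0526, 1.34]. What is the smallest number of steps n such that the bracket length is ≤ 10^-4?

Initial width b − a = 1.34 − 0.0526 = 1.287400.
After n steps the width is (b−a)/2^n; need (b−a)/2^n ≤ 10^-4.
So n ≥ log₂(1.287400/10^-4) = log₂(12874.0000) ≈ 13.6522.
Hence n = 14.

14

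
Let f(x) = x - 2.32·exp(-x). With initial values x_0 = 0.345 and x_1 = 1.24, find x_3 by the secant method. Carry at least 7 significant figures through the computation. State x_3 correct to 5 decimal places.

0.91907

f(x_0) = -1.298071, f(x_1) = 0.568629
x_2 = 1.240000 - (0.568629)·(1.240000 - 0.345000)/(0.568629 - (-1.298071)) = 0.967368; f(x_2) = 0.085577
x_3 = 0.967368 - (0.085577)·(0.967368 - 1.240000)/(0.085577 - (0.568629)) = 0.919068; f(x_3) = -0.006357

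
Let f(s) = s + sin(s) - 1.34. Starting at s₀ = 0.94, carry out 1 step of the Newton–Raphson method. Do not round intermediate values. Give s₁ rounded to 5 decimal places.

0.68364

Newton update: s ← s − f(s)/f'(s).
f'(s) = 1 + cos(s)
s_0 = 0.940000: f = 0.407558, f' = 1.589788 → s_1 = 0.940000 - (0.407558)/(1.589788) = 0.683640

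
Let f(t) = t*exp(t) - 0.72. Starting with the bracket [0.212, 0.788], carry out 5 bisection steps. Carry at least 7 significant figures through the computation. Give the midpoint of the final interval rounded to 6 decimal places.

f(0.212000) = -0.457937, f(0.788000) = 1.012807 (opposite signs)
step 1: m = 0.500000, f(m) = 0.104361 > 0 → root in [0.212000, 0.500000]
step 2: m = 0.356000, f(m) = -0.211772 < 0 → root in [0.356000, 0.500000]
step 3: m = 0.428000, f(m) = -0.063368 < 0 → root in [0.428000, 0.500000]
step 4: m = 0.464000, f(m) = 0.017956 > 0 → root in [0.428000, 0.464000]
step 5: m = 0.446000, f(m) = -0.023325 < 0 → root in [0.446000, 0.464000]
Midpoint of [0.446000, 0.464000] = 0.455000

0.455000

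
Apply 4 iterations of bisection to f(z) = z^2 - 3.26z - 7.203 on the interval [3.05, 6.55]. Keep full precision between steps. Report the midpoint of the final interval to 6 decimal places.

4.690625

f(3.050000) = -7.843500, f(6.550000) = 14.346500 (opposite signs)
step 1: m = 4.800000, f(m) = 0.189000 > 0 → root in [3.050000, 4.800000]
step 2: m = 3.925000, f(m) = -4.592875 < 0 → root in [3.925000, 4.800000]
step 3: m = 4.362500, f(m) = -2.393344 < 0 → root in [4.362500, 4.800000]
step 4: m = 4.581250, f(m) = -1.150023 < 0 → root in [4.581250, 4.800000]
Midpoint of [4.581250, 4.800000] = 4.690625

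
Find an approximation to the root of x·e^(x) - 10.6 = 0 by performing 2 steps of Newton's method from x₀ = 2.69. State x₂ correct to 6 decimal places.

1.861749

f'(x) = (x + 1)·e^(x)
x_0 = 2.690000: f = 29.028208, f' = 54.359884 → x_1 = 2.690000 - (29.028208)/(54.359884) = 2.155999
x_1 = 2.155999: f = 8.020327, f' = 27.256845 → x_2 = 2.155999 - (8.020327)/(27.256845) = 1.861749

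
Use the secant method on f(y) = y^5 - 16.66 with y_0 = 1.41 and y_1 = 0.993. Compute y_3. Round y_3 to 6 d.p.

f(y_0) = -11.086916, f(y_1) = -15.694513
y_2 = 0.993000 - (-15.694513)·(0.993000 - 1.410000)/(-15.694513 - (-11.086916)) = 2.413396; f(y_2) = 65.213408
y_3 = 2.413396 - (65.213408)·(2.413396 - 0.993000)/(65.213408 - (-15.694513)) = 1.268528; f(y_3) = -13.375261

1.268528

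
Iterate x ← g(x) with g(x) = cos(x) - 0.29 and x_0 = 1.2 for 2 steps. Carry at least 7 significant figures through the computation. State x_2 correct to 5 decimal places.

0.70738

x_1 = g(1.200000) = 0.072358
x_2 = g(0.072358) = 0.707383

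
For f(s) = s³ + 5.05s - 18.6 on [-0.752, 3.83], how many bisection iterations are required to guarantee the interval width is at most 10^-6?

23

Initial width b − a = 3.83 − -0.752 = 4.582000.
After n steps the width is (b−a)/2^n; need (b−a)/2^n ≤ 10^-6.
So n ≥ log₂(4.582000/10^-6) = log₂(4582000.0000) ≈ 22.1275.
Hence n = 23.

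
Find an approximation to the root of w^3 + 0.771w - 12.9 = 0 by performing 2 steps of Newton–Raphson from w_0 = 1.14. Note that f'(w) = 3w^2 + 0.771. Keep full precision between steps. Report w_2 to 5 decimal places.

w_0 = 1.140000: f = -10.539516, f' = 4.669800 → w_1 = 1.140000 - (-10.539516)/(4.669800) = 3.396952
w_1 = 3.396952: f = 28.917452, f' = 35.388855 → w_2 = 3.396952 - (28.917452)/(35.388855) = 2.579818

2.57982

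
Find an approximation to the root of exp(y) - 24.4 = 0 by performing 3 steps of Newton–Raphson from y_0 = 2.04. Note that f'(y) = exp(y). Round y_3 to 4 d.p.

y_0 = 2.040000: f = -16.709391, f' = 7.690609 → y_1 = 2.040000 - (-16.709391)/(7.690609) = 4.212701
y_1 = 4.212701: f = 43.138685, f' = 67.538685 → y_2 = 4.212701 - (43.138685)/(67.538685) = 3.573975
y_2 = 3.573975: f = 11.258052, f' = 35.658052 → y_3 = 3.573975 - (11.258052)/(35.658052) = 3.258252

3.2583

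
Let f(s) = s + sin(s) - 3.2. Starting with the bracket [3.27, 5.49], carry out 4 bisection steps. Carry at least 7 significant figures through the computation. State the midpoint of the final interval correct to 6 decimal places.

f(3.270000) = -0.058055, f(5.490000) = 1.577408 (opposite signs)
step 1: m = 4.380000, f(m) = 0.234734 > 0 → root in [3.270000, 4.380000]
step 2: m = 3.825000, f(m) = -0.006439 < 0 → root in [3.825000, 4.380000]
step 3: m = 4.102500, f(m) = 0.082788 > 0 → root in [3.825000, 4.102500]
step 4: m = 3.963750, f(m) = 0.031134 > 0 → root in [3.825000, 3.963750]
Midpoint of [3.825000, 3.963750] = 3.894375

3.894375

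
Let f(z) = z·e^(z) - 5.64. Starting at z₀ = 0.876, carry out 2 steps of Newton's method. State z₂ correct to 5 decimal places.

1.43941

f'(z) = (z + 1)·e^(z)
z_0 = 0.876000: f = -3.536483, f' = 4.504793 → z_1 = 0.876000 - (-3.536483)/(4.504793) = 1.661049
z_1 = 1.661049: f = 3.105141, f' = 14.009972 → z_2 = 1.661049 - (3.105141)/(14.009972) = 1.439411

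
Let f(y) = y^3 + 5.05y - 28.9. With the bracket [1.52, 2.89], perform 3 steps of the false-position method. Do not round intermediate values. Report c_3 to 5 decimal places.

False-position update: c = (a·f(b) − b·f(a))/(f(b) − f(a)); replace the endpoint whose sign matches f(c).
f(1.520000) = -17.712192, f(2.890000) = 9.832069
step 1: c = 2.400971, f(c) = -2.934304 < 0 → new bracket [2.400971, 2.890000]
step 2: c = 2.513373, f(c) = -0.330385 < 0 → new bracket [2.513373, 2.890000]
step 3: c = 2.525617, f(c) = -0.035376 < 0 → new bracket [2.525617, 2.890000]

2.52562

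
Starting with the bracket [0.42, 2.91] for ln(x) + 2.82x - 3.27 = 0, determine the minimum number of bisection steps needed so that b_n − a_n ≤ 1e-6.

22

Initial width b − a = 2.91 − 0.42 = 2.490000.
After n steps the width is (b−a)/2^n; need (b−a)/2^n ≤ 1e-6.
So n ≥ log₂(2.490000/1e-6) = log₂(2490000.0000) ≈ 21.2477.
Hence n = 22.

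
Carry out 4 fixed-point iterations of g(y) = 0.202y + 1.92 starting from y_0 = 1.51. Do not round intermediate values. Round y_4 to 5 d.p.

y_1 = g(1.510000) = 2.225020
y_2 = g(2.225020) = 2.369454
y_3 = g(2.369454) = 2.398630
y_4 = g(2.398630) = 2.404523

2.40452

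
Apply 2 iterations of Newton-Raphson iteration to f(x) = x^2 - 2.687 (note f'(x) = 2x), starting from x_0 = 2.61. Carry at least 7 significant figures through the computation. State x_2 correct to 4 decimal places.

x_0 = 2.610000: f = 4.125100, f' = 5.220000 → x_1 = 2.610000 - (4.125100)/(5.220000) = 1.819751
x_1 = 1.819751: f = 0.624494, f' = 3.639502 → x_2 = 1.819751 - (0.624494)/(3.639502) = 1.648163

1.6482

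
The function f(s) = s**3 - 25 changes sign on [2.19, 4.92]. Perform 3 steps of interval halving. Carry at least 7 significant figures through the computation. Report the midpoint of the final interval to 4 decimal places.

3.0431

f(2.190000) = -14.496541, f(4.920000) = 94.095488 (opposite signs)
step 1: m = 3.555000, f(m) = 19.928179 > 0 → root in [2.190000, 3.555000]
step 2: m = 2.872500, f(m) = -1.298266 < 0 → root in [2.872500, 3.555000]
step 3: m = 3.213750, f(m) = 8.192218 > 0 → root in [2.872500, 3.213750]
Midpoint of [2.872500, 3.213750] = 3.043125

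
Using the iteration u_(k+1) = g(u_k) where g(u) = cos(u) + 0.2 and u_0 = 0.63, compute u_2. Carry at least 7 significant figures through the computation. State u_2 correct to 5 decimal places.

0.73353

u_1 = g(0.630000) = 1.008028
u_2 = g(1.008028) = 0.733530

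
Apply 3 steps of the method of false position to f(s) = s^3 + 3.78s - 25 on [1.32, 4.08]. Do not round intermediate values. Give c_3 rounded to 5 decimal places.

2.40681

f(1.320000) = -17.710432, f(4.080000) = 58.339712
step 1: c = 1.962744, f(c) = -10.019620 < 0 → new bracket [1.962744, 4.080000]
step 2: c = 2.273076, f(c) = -4.663067 < 0 → new bracket [2.273076, 4.080000]
step 3: c = 2.406813, f(c) = -1.960175 < 0 → new bracket [2.406813, 4.080000]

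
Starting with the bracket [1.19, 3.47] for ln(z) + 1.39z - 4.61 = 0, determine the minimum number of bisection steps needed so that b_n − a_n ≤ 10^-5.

Initial width b − a = 3.47 − 1.19 = 2.280000.
After n steps the width is (b−a)/2^n; need (b−a)/2^n ≤ 10^-5.
So n ≥ log₂(2.280000/10^-5) = log₂(228000.0000) ≈ 17.7987.
Hence n = 18.

18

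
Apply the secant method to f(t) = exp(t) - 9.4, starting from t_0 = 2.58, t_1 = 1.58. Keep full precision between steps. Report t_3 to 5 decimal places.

2.28419

f(t_0) = 3.797138, f(t_1) = -4.545044
t_2 = 1.580000 - (-4.545044)·(1.580000 - 2.580000)/(-4.545044 - (3.797138)) = 2.124827; f(t_2) = -1.028553
t_3 = 2.124827 - (-1.028553)·(2.124827 - 1.580000)/(-1.028553 - (-4.545044)) = 2.284185; f(t_3) = 0.417685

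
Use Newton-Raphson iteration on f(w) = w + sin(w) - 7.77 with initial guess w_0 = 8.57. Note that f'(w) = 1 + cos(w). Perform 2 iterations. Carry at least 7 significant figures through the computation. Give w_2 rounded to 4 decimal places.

Newton update: w ← w − f(w)/f'(w).
w_0 = 8.570000: f = 1.554425, f' = 0.343614 → w_1 = 8.570000 - (1.554425)/(0.343614) = 4.046246
w_1 = 4.046246: f = -4.509965, f' = 0.382041 → w_2 = 4.046246 - (-4.509965)/(0.382041) = 15.851155

15.8512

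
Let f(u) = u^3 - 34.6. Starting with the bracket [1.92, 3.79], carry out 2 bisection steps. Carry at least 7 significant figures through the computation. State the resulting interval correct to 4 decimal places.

f(1.920000) = -27.522112, f(3.790000) = 19.839939 (opposite signs)
step 1: m = 2.855000, f(m) = -11.328824 < 0 → root in [2.855000, 3.790000]
step 2: m = 3.322500, f(m) = 2.077098 > 0 → root in [2.855000, 3.322500]

[2.8550, 3.3225]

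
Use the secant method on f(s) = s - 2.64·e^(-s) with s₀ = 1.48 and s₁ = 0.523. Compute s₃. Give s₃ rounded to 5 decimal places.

0.99214

Secant update: s_(k+1) = s_k − f(s_k)·(s_k − s_(k-1))/(f(s_k) − f(s_(k-1))).
f(s_0) = 0.879037, f(s_1) = -1.041833
s_2 = 0.523000 - (-1.041833)·(0.523000 - 1.480000)/(-1.041833 - (0.879037)) = 1.042054; f(s_2) = 0.110847
s_3 = 1.042054 - (0.110847)·(1.042054 - 0.523000)/(0.110847 - (-1.041833)) = 0.992139; f(s_3) = 0.013272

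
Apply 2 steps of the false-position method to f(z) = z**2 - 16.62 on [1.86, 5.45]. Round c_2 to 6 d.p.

4.013992

f(1.860000) = -13.160400, f(5.450000) = 13.082500
step 1: c = 3.660328, f(c) = -3.221997 < 0 → new bracket [3.660328, 5.450000]
step 2: c = 4.013992, f(c) = -0.507864 < 0 → new bracket [4.013992, 5.450000]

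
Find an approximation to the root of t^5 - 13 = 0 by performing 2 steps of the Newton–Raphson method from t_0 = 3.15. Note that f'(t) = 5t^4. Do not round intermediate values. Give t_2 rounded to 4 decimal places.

2.0990

t_0 = 3.150000: f = 297.136420, f' = 492.280031 → t_1 = 3.150000 - (297.136420)/(492.280031) = 2.546408
t_1 = 2.546408: f = 94.063078, f' = 210.223752 → t_2 = 2.546408 - (94.063078)/(210.223752) = 2.098965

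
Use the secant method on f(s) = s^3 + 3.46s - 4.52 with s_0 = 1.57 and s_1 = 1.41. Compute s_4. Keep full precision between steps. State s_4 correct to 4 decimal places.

f(s_0) = 4.782093, f(s_1) = 3.161821
s_2 = 1.410000 - (3.161821)·(1.410000 - 1.570000)/(3.161821 - (4.782093)) = 1.097774; f(s_2) = 0.601233
s_3 = 1.097774 - (0.601233)·(1.097774 - 1.410000)/(0.601233 - (3.161821)) = 1.024462; f(s_3) = 0.099836
s_4 = 1.024462 - (0.099836)·(1.024462 - 1.097774)/(0.099836 - (0.601233)) = 1.009865; f(s_4) = 0.004019

1.0099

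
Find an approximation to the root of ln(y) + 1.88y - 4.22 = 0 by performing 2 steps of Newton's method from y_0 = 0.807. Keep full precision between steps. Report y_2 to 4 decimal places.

1.9009

f'(y) = 1/y + 1.88
y_0 = 0.807000: f = -2.917272, f' = 3.119157 → y_1 = 0.807000 - (-2.917272)/(3.119157) = 1.742276
y_1 = 1.742276: f = -0.389330, f' = 2.453962 → y_2 = 1.742276 - (-0.389330)/(2.453962) = 1.900929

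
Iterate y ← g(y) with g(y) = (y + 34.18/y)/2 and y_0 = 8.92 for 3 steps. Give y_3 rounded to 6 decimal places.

5.846408

y_1 = g(8.920000) = 6.375919
y_2 = g(6.375919) = 5.868357
y_3 = g(5.868357) = 5.846408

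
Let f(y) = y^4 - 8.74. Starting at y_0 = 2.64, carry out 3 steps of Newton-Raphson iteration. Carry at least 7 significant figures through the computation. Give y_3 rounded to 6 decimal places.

1.726040

f'(y) = 4y^3
y_0 = 2.640000: f = 39.835324, f' = 73.598976 → y_1 = 2.640000 - (39.835324)/(73.598976) = 2.098752
y_1 = 2.098752: f = 10.661897, f' = 36.977977 → y_2 = 2.098752 - (10.661897)/(36.977977) = 1.810421
y_2 = 1.810421: f = 2.002812, f' = 23.735505 → y_3 = 1.810421 - (2.002812)/(23.735505) = 1.726040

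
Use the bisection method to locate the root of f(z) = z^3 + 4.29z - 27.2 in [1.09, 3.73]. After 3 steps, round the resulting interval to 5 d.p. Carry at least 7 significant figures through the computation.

[2.41000, 2.74000]

f(1.090000) = -21.228871, f(3.730000) = 40.696817 (opposite signs)
step 1: m = 2.410000, f(m) = -2.863579 < 0 → root in [2.410000, 3.730000]
step 2: m = 3.070000, f(m) = 14.904743 > 0 → root in [2.410000, 3.070000]
step 3: m = 2.740000, f(m) = 5.125424 > 0 → root in [2.410000, 2.740000]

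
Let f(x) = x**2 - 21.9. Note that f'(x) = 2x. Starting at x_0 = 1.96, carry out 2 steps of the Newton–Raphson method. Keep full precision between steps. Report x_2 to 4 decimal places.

Newton update: x ← x − f(x)/f'(x).
x_0 = 1.960000: f = -18.058400, f' = 3.920000 → x_1 = 1.960000 - (-18.058400)/(3.920000) = 6.566735
x_1 = 6.566735: f = 21.222005, f' = 13.133469 → x_2 = 6.566735 - (21.222005)/(13.133469) = 4.950863

4.9509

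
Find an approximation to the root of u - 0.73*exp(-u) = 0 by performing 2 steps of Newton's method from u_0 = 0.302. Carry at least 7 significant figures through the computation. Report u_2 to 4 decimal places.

f'(u) = 1 + 0.73*exp(-u)
u_0 = 0.302000: f = -0.237717, f' = 1.539717 → u_1 = 0.302000 - (-0.237717)/(1.539717) = 0.456390
u_1 = 0.456390: f = -0.006114, f' = 1.462504 → u_2 = 0.456390 - (-0.006114)/(1.462504) = 0.460570

0.4606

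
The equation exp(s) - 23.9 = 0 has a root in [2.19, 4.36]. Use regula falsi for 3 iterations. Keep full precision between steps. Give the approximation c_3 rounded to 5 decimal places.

False-position update: c = (a·f(b) − b·f(a))/(f(b) − f(a)); replace the endpoint whose sign matches f(c).
f(2.190000) = -14.964787, f(4.360000) = 54.357134
step 1: c = 2.658446, f(c) = -9.625908 < 0 → new bracket [2.658446, 4.360000]
step 2: c = 2.914436, f(c) = -5.461592 < 0 → new bracket [2.914436, 4.360000]
step 3: c = 3.046419, f(c) = -2.860128 < 0 → new bracket [3.046419, 4.360000]

3.04642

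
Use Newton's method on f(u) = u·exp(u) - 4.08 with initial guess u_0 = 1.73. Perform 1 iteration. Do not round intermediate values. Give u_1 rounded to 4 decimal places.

1.3613

f'(u) = (u + 1)·exp(u)
u_0 = 1.730000: f = 5.678331, f' = 15.398985 → u_1 = 1.730000 - (5.678331)/(15.398985) = 1.361253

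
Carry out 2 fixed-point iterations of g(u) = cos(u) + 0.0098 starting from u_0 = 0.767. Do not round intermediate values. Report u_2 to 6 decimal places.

u_1 = g(0.767000) = 0.729796
u_2 = g(0.729796) = 0.755111

0.755111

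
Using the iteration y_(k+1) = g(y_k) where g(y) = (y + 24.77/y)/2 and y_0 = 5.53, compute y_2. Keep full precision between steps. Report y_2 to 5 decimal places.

y_1 = g(5.530000) = 5.004602
y_2 = g(5.004602) = 4.977023

4.97702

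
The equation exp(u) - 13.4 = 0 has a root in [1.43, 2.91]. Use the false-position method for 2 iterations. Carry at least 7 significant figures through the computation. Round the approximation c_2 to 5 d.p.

2.56412

False-position update: c = (a·f(b) − b·f(a))/(f(b) − f(a)); replace the endpoint whose sign matches f(c).
f(1.430000) = -9.221301, f(2.910000) = 4.956799
step 1: c = 2.392578, f(c) = -2.458336 < 0 → new bracket [2.392578, 2.910000]
step 2: c = 2.564119, f(c) = -0.410795 < 0 → new bracket [2.564119, 2.910000]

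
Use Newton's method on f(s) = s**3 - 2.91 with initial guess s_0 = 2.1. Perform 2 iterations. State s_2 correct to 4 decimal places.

1.4496

f'(s) = 3s**2
s_0 = 2.100000: f = 6.351000, f' = 13.230000 → s_1 = 2.100000 - (6.351000)/(13.230000) = 1.619955
s_1 = 1.619955: f = 1.341171, f' = 7.872759 → s_2 = 1.619955 - (1.341171)/(7.872759) = 1.449599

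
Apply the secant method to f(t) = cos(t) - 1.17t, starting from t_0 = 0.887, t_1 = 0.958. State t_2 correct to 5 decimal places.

0.68056

f(t_0) = -0.406050, f(t_1) = -0.545703
t_2 = 0.958000 - (-0.545703)·(0.958000 - 0.887000)/(-0.545703 - (-0.406050)) = 0.680563; f(t_2) = -0.019041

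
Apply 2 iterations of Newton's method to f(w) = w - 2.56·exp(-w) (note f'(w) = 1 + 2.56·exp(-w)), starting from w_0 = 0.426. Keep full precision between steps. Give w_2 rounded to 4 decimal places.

Newton update: w ← w − f(w)/f'(w).
w_0 = 0.426000: f = -1.245978, f' = 2.671978 → w_1 = 0.426000 - (-1.245978)/(2.671978) = 0.892313
w_1 = 0.892313: f = -0.156537, f' = 2.048850 → w_2 = 0.892313 - (-0.156537)/(2.048850) = 0.968715

0.9687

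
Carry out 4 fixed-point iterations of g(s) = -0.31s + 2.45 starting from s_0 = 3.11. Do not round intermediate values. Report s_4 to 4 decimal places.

s_1 = g(3.110000) = 1.485900
s_2 = g(1.485900) = 1.989371
s_3 = g(1.989371) = 1.833295
s_4 = g(1.833295) = 1.881679

1.8817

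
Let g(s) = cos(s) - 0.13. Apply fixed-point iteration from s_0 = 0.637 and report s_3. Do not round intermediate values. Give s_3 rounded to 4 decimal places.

0.6652

s_1 = g(0.637000) = 0.673884
s_2 = g(0.673884) = 0.651404
s_3 = g(0.651404) = 0.665233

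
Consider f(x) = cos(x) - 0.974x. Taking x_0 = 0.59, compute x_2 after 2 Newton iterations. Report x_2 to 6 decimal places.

Newton update: x ← x − f(x)/f'(x).
f'(x) = -sin(x) - 0.974
x_0 = 0.590000: f = 0.256281, f' = -1.530361 → x_1 = 0.590000 - (0.256281)/(-1.530361) = 0.757464
x_1 = 0.757464: f = -0.011189, f' = -1.661081 → x_2 = 0.757464 - (-0.011189)/(-1.661081) = 0.750728

0.750728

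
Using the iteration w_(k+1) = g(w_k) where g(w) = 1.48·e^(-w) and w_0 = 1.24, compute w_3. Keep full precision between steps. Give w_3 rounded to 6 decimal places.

0.564192

w_1 = g(1.240000) = 0.428289
w_2 = g(0.428289) = 0.964402
w_3 = g(0.964402) = 0.564192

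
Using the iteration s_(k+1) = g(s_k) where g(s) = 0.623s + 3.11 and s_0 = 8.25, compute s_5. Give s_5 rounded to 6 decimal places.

s_1 = g(8.250000) = 8.249750
s_2 = g(8.249750) = 8.249594
s_3 = g(8.249594) = 8.249497
s_4 = g(8.249497) = 8.249437
s_5 = g(8.249437) = 8.249399

8.249399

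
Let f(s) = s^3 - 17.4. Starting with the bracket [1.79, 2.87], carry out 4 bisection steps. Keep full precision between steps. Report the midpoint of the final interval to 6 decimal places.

2.566250

f(1.790000) = -11.664661, f(2.870000) = 6.239903 (opposite signs)
step 1: m = 2.330000, f(m) = -4.750663 < 0 → root in [2.330000, 2.870000]
step 2: m = 2.600000, f(m) = 0.176000 > 0 → root in [2.330000, 2.600000]
step 3: m = 2.465000, f(m) = -2.422105 < 0 → root in [2.465000, 2.600000]
step 4: m = 2.532500, f(m) = -1.157669 < 0 → root in [2.532500, 2.600000]
Midpoint of [2.532500, 2.600000] = 2.566250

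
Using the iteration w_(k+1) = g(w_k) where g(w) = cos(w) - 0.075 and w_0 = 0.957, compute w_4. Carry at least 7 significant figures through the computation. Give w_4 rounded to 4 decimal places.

0.7388

w_1 = g(0.957000) = 0.500975
w_2 = g(0.500975) = 0.802115
w_3 = g(0.802115) = 0.620188
w_4 = g(0.620188) = 0.738769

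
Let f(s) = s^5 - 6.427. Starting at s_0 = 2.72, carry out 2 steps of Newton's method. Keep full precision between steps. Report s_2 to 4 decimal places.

f'(s) = 5s^4
s_0 = 2.720000: f = 142.455797, f' = 273.681613 → s_1 = 2.720000 - (142.455797)/(273.681613) = 2.199483
s_1 = 2.199483: f = 45.048851, f' = 117.018043 → s_2 = 2.199483 - (45.048851)/(117.018043) = 1.814510

1.8145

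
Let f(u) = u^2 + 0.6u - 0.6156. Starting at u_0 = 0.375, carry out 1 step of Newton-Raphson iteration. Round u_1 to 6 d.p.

Newton update: u ← u − f(u)/f'(u).
f'(u) = 2u + 0.6
u_0 = 0.375000: f = -0.249975, f' = 1.350000 → u_1 = 0.375000 - (-0.249975)/(1.350000) = 0.560167

0.560167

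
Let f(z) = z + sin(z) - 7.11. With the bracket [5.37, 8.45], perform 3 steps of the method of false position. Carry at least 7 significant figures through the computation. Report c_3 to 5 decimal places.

6.70263

f(5.370000) = -2.531455, f(8.450000) = 2.167577
step 1: c = 7.029252, f(c) = 0.598008 > 0 → new bracket [5.370000, 7.029252]
step 2: c = 6.712186, f(c) = 0.018149 > 0 → new bracket [5.370000, 6.712186]
step 3: c = 6.702632, f(c) = -0.000112 < 0 → new bracket [6.702632, 6.712186]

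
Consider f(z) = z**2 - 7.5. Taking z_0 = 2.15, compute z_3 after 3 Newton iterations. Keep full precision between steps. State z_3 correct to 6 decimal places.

f'(z) = 2z
z_0 = 2.150000: f = -2.877500, f' = 4.300000 → z_1 = 2.150000 - (-2.877500)/(4.300000) = 2.819186
z_1 = 2.819186: f = 0.447810, f' = 5.638372 → z_2 = 2.819186 - (0.447810)/(5.638372) = 2.739764
z_2 = 2.739764: f = 0.006308, f' = 5.479528 → z_3 = 2.739764 - (0.006308)/(5.479528) = 2.738613

2.738613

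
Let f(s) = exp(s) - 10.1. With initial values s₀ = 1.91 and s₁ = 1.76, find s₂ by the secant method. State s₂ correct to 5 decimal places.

f(s_0) = -3.346911, f(s_1) = -4.287563
s_2 = 1.760000 - (-4.287563)·(1.760000 - 1.910000)/(-4.287563 - (-3.346911)) = 2.443712; f(s_2) = 1.415705

2.44371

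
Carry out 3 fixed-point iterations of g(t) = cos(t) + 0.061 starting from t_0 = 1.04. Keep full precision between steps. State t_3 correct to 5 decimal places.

t_1 = g(1.040000) = 0.567220
t_2 = g(0.567220) = 0.904398
t_3 = g(0.904398) = 0.679159

0.67916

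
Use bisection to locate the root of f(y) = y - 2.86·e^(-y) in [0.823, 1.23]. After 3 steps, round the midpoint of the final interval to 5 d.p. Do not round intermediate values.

f(0.823000) = -0.432861, f(1.230000) = 0.394043 (opposite signs)
step 1: m = 1.026500, f(m) = 0.001880 > 0 → root in [0.823000, 1.026500]
step 2: m = 0.924750, f(m) = -0.209613 < 0 → root in [0.924750, 1.026500]
step 3: m = 0.975625, f(m) = -0.102471 < 0 → root in [0.975625, 1.026500]
Midpoint of [0.975625, 1.026500] = 1.001062

1.00106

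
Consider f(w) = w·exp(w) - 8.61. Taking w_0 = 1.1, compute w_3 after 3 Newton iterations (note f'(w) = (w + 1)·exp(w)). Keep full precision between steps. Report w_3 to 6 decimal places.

w_0 = 1.100000: f = -5.305417, f' = 6.308749 → w_1 = 1.100000 - (-5.305417)/(6.308749) = 1.940962
w_1 = 1.940962: f = 4.909669, f' = 20.485117 → w_2 = 1.940962 - (4.909669)/(20.485117) = 1.701292
w_2 = 1.701292: f = 0.714821, f' = 14.805844 → w_3 = 1.701292 - (0.714821)/(14.805844) = 1.653012

1.653012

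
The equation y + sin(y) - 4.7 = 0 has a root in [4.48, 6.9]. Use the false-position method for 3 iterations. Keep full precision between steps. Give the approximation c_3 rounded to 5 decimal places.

False-position update: c = (a·f(b) − b·f(a))/(f(b) − f(a)); replace the endpoint whose sign matches f(c).
f(4.480000) = -1.193119, f(6.900000) = 2.778440
step 1: c = 5.207006, f(c) = -0.373144 < 0 → new bracket [5.207006, 6.900000]
step 2: c = 5.407455, f(c) = -0.060557 < 0 → new bracket [5.407455, 6.900000]
step 3: c = 5.439291, f(c) = -0.007945 < 0 → new bracket [5.439291, 6.900000]

5.43929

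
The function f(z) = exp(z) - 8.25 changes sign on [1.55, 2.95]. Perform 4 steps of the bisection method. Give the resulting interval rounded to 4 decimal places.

f(1.550000) = -3.538530, f(2.950000) = 10.855954 (opposite signs)
step 1: m = 2.250000, f(m) = 1.237736 > 0 → root in [1.550000, 2.250000]
step 2: m = 1.900000, f(m) = -1.564106 < 0 → root in [1.900000, 2.250000]
step 3: m = 2.075000, f(m) = -0.285454 < 0 → root in [2.075000, 2.250000]
step 4: m = 2.162500, f(m) = 0.442843 > 0 → root in [2.075000, 2.162500]

[2.0750, 2.1625]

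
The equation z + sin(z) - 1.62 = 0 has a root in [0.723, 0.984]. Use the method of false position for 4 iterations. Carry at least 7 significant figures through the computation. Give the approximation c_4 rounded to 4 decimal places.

0.8613

f(0.723000) = -0.235363, f(0.984000) = 0.196719
step 1: c = 0.865172, f(c) = 0.006378 > 0 → new bracket [0.723000, 0.865172]
step 2: c = 0.861421, f(c) = 0.000189 > 0 → new bracket [0.723000, 0.861421]
step 3: c = 0.861309, f(c) = 0.000006 > 0 → new bracket [0.723000, 0.861309]
step 4: c = 0.861306, f(c) = 0.000000 > 0 → new bracket [0.723000, 0.861306]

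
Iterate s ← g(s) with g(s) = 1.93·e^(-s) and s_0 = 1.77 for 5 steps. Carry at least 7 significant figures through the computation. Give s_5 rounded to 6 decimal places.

0.585401

s_1 = g(1.770000) = 0.328743
s_2 = g(0.328743) = 1.389268
s_3 = g(1.389268) = 0.481067
s_4 = g(0.481067) = 1.192978
s_5 = g(1.192978) = 0.585401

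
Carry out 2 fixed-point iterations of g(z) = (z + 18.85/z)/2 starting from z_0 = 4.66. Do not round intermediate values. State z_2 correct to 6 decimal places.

z_1 = g(4.660000) = 4.352532
z_2 = g(4.352532) = 4.341672

4.341672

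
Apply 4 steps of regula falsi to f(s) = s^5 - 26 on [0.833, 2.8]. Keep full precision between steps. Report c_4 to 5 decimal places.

f(0.833000) = -25.598926, f(2.800000) = 146.103680
step 1: c = 1.126258, f(c) = -24.187873 < 0 → new bracket [1.126258, 2.800000]
step 2: c = 1.363993, f(c) = -21.278717 < 0 → new bracket [1.363993, 2.800000]
step 3: c = 1.546547, f(c) = -17.152601 < 0 → new bracket [1.546547, 2.800000]
step 4: c = 1.678242, f(c) = -12.687106 < 0 → new bracket [1.678242, 2.800000]

1.67824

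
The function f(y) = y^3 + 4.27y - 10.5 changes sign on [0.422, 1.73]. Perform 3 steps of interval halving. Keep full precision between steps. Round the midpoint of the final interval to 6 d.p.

1.484750

f(0.422000) = -8.622909, f(1.730000) = 2.064817 (opposite signs)
step 1: m = 1.076000, f(m) = -4.659713 < 0 → root in [1.076000, 1.730000]
step 2: m = 1.403000, f(m) = -1.747512 < 0 → root in [1.403000, 1.730000]
step 3: m = 1.566500, f(m) = 0.033024 > 0 → root in [1.403000, 1.566500]
Midpoint of [1.403000, 1.566500] = 1.484750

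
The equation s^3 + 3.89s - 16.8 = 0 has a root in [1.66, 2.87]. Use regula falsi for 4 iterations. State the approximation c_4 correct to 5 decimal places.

2.06088

False-position update: c = (a·f(b) − b·f(a))/(f(b) − f(a)); replace the endpoint whose sign matches f(c).
f(1.660000) = -5.768304, f(2.870000) = 18.004203
step 1: c = 1.953602, f(c) = -1.744452 < 0 → new bracket [1.953602, 2.870000]
step 2: c = 2.034550, f(c) = -0.463803 < 0 → new bracket [2.034550, 2.870000]
step 3: c = 2.055531, f(c) = -0.118939 < 0 → new bracket [2.055531, 2.870000]
step 4: c = 2.060876, f(c) = -0.030216 < 0 → new bracket [2.060876, 2.870000]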